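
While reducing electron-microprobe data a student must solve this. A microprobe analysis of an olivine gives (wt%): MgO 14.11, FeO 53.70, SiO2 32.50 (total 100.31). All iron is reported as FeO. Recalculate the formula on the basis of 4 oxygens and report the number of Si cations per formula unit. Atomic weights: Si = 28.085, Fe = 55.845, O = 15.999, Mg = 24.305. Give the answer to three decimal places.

0.993 Si apfu

14.11 wt% MgO ÷ 40.304 g/mol = 0.35009 mol, giving 0.35009 Mg and 0.35009 O.
53.70 wt% FeO ÷ 71.844 g/mol = 0.74745 mol, giving 0.74745 Fe and 0.74745 O.
32.50 wt% SiO2 ÷ 60.083 g/mol = 0.54092 mol, giving 0.54092 Si and 1.08184 O.
Oxygen sums to 2.17938; scaling by 4/2.17938 = 1.83538 puts the formula on 4 O.
Si: 0.54092 × 1.83538 = 0.993 atoms per formula unit.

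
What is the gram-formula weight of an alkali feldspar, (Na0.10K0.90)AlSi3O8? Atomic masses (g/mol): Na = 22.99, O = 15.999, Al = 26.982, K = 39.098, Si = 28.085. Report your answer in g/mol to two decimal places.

The formula mass is the sum 0.10(22.99) + 0.90(39.098) + 1(26.982) + 3(28.085) + 8(15.999).

276.72 g/mol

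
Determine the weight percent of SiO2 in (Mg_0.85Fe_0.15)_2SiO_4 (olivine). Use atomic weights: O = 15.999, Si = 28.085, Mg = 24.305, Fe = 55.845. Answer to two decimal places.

40.01 wt%

Molar mass of (Mg_0.85Fe_0.15)_2SiO_4 = 1.70·24.305 + 0.30·55.845 + 1·28.085 + 4·15.999 = 150.153 g/mol.
Each formula unit contains 1 Si, equivalent to 1/1 = 1.0000 mol SiO2.
M(SiO2) = 1×28.085 + 2×15.999 = 60.083 g/mol.
Mass of SiO2 per formula unit = 1.0000 × 60.083 = 60.083 g.
SiO2 wt% = 60.083 / 150.153 × 100 = 40.01%.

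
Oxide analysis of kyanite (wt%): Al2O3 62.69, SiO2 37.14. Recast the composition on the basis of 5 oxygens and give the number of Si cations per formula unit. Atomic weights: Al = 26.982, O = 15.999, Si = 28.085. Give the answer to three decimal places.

1.003 Si apfu

62.69 wt% Al2O3 ÷ 101.961 g/mol = 0.61484 mol, giving 1.22968 Al and 1.84452 O.
37.14 wt% SiO2 ÷ 60.083 g/mol = 0.61814 mol, giving 0.61814 Si and 1.23628 O.
Oxygen sums to 3.08080; scaling by 5/3.08080 = 1.62296 puts the formula on 5 O.
Si: 0.61814 × 1.62296 = 1.003 atoms per formula unit.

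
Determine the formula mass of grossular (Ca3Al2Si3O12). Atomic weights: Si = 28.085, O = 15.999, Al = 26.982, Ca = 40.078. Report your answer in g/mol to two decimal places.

450.44 g/mol

Ca: 3 × 40.078 = 120.2340
Al: 2 × 26.982 = 53.9640
Si: 3 × 28.085 = 84.2550
O: 12 × 15.999 = 191.9880
Summing the contributions gives the formula mass.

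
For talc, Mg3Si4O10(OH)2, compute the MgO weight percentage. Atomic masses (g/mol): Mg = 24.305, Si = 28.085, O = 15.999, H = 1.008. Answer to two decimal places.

31.88 wt%

Formula mass = 379.259 g/mol.
3 Mg → 3.0000 mol MgO per formula unit; M(MgO) = 40.304, so MgO mass = 120.912 g.
120.912/379.259 × 100 = 31.88 wt%.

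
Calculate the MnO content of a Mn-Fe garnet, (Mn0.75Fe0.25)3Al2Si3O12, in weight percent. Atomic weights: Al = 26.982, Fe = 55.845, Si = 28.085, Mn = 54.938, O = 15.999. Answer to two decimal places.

M((Mn0.75Fe0.25)3Al2Si3O12) = 495.701 g/mol; M(MnO) = 70.937 g/mol.
Moles MnO per formula unit = 2.25 Mn ÷ 1 = 2.2500.
MnO fraction = (2.2500 × 70.937) / 495.701 = 159.608/495.701 = 0.3220.

32.20 wt%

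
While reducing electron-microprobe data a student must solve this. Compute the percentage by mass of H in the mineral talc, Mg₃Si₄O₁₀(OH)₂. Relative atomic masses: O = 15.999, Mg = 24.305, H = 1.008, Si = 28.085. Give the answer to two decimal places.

Molar mass of Mg₃Si₄O₁₀(OH)₂: 3·24.305 + 4·28.085 + 12·15.999 + 2·1.008 = 379.259 g/mol.
Mass of H per formula unit: 2 × 1.008 = 2.016 g.
Weight fraction H = 2.016 / 379.259 = 0.0053.

0.53 mass %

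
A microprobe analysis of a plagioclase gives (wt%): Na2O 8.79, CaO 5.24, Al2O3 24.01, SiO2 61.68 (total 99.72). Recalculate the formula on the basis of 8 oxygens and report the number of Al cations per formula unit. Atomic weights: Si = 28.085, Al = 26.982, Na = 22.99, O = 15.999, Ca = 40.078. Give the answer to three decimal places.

Na2O (M=61.979): mol = 0.14182; Na = 0.28364, O = 0.14182.
CaO (M=56.077): mol = 0.09344; Ca = 0.09344, O = 0.09344.
Al2O3 (M=101.961): mol = 0.23548; Al = 0.47096, O = 0.70644.
SiO2 (M=60.083): mol = 1.02658; Si = 1.02658, O = 2.05316.
ΣO = 2.99486; factor = 8/ΣO = 2.67124.
Al apfu = 0.47096 × 2.67124 = 1.258.

1.258 Al apfu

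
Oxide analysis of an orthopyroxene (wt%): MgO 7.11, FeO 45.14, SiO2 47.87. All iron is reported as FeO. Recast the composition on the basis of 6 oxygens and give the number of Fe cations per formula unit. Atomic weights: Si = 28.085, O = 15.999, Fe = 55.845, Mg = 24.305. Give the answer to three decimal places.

1.572 Fe apfu

7.11 wt% MgO ÷ 40.304 g/mol = 0.17641 mol, giving 0.17641 Mg and 0.17641 O.
45.14 wt% FeO ÷ 71.844 g/mol = 0.62831 mol, giving 0.62831 Fe and 0.62831 O.
47.87 wt% SiO2 ÷ 60.083 g/mol = 0.79673 mol, giving 0.79673 Si and 1.59346 O.
Oxygen sums to 2.39818; scaling by 6/2.39818 = 2.50190 puts the formula on 6 O.
Fe: 0.62831 × 2.50190 = 1.572 atoms per formula unit.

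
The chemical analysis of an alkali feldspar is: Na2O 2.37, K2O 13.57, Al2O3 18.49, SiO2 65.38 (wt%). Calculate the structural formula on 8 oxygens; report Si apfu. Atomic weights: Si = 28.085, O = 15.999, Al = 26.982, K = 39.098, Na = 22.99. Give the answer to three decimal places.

2.999 Si apfu

Na2O: 2.37/61.979 = 0.03824 mol → 0.07648 mol Na, 0.03824 mol O.
K2O: 13.57/94.195 = 0.14406 mol → 0.28812 mol K, 0.14406 mol O.
Al2O3: 18.49/101.961 = 0.18134 mol → 0.36268 mol Al, 0.54402 mol O.
SiO2: 65.38/60.083 = 1.08816 mol → 1.08816 mol Si, 2.17632 mol O.
Total oxygen = 2.90264 mol. Normalization factor = 8/2.90264 = 2.75611.
Si per 8 O = 1.08816 × 2.75611 = 2.999.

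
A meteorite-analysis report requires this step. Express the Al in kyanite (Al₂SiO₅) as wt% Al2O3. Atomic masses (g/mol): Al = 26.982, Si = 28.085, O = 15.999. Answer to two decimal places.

62.92 wt%

Molar mass of Al₂SiO₅ = 2*26.982 + 1*28.085 + 5*15.999 = 162.044 g/mol.
Each formula unit contains 2 Al, equivalent to 2/2 = 1.0000 mol Al2O3.
M(Al2O3) = 2×26.982 + 3×15.999 = 101.961 g/mol.
Mass of Al2O3 per formula unit = 1.0000 × 101.961 = 101.961 g.
Al2O3 wt% = 101.961 / 162.044 × 100 = 62.92%.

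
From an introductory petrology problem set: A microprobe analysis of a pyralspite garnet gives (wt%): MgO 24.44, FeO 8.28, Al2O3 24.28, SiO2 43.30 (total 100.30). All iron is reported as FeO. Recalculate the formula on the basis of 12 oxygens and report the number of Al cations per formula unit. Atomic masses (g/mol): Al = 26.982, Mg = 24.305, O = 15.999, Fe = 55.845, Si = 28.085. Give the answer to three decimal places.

MgO (M=40.304): mol = 0.60639; Mg = 0.60639, O = 0.60639.
FeO (M=71.844): mol = 0.11525; Fe = 0.11525, O = 0.11525.
Al2O3 (M=101.961): mol = 0.23813; Al = 0.47626, O = 0.71439.
SiO2 (M=60.083): mol = 0.72067; Si = 0.72067, O = 1.44134.
ΣO = 2.87737; factor = 12/ΣO = 4.17048.
Al apfu = 0.47626 × 4.17048 = 1.986.

1.986 Al apfu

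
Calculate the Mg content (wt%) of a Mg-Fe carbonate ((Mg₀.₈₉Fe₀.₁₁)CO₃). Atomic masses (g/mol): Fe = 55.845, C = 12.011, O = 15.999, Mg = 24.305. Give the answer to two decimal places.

24.64 wt%

M((Mg₀.₈₉Fe₀.₁₁)CO₃) = 87.782 g/mol.
Mg contributes 0.89 × 24.305 = 21.631 g per mole.
21.631/87.782 = 0.2464 → 24.64%.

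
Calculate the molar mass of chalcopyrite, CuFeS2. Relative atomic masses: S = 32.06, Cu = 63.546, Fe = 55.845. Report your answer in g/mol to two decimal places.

183.51 g/mol

Cu: 1 × 63.546 = 63.5460
Fe: 1 × 55.845 = 55.8450
S: 2 × 32.06 = 64.1200
Summing the contributions gives the formula mass.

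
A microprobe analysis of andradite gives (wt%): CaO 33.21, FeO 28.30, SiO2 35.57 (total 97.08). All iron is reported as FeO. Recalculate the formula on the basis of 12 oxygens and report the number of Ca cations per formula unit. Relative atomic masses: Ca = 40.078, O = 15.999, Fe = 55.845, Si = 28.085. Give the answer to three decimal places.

CaO (M=56.077): mol = 0.59222; Ca = 0.59222, O = 0.59222.
FeO (M=71.844): mol = 0.39391; Fe = 0.39391, O = 0.39391.
SiO2 (M=60.083): mol = 0.59201; Si = 0.59201, O = 1.18402.
ΣO = 2.17015; factor = 12/ΣO = 5.52957.
Ca apfu = 0.59222 × 5.52957 = 3.275.

3.275 Ca apfu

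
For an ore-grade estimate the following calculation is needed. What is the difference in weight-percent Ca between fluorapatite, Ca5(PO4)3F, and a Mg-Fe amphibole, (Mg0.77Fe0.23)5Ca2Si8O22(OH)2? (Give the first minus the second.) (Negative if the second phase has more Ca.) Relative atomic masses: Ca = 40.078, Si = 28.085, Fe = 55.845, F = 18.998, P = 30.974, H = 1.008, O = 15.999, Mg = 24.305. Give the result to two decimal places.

First mineral: 200.390 g Ca in 504.298 g formula = 39.74 wt% Ca.
Second mineral: 80.156 g Ca in 848.624 g formula = 9.45 wt% Ca.
39.74% − 9.45% gives a difference of 30.29 percentage points.

30.29 percentage points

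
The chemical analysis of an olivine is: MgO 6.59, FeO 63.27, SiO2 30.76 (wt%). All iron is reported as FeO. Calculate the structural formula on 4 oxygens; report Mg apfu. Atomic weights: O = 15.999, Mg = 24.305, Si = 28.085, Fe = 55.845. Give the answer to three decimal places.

0.316 Mg apfu

6.59 wt% MgO ÷ 40.304 g/mol = 0.16351 mol, giving 0.16351 Mg and 0.16351 O.
63.27 wt% FeO ÷ 71.844 g/mol = 0.88066 mol, giving 0.88066 Fe and 0.88066 O.
30.76 wt% SiO2 ÷ 60.083 g/mol = 0.51196 mol, giving 0.51196 Si and 1.02392 O.
Oxygen sums to 2.06809; scaling by 4/2.06809 = 1.93415 puts the formula on 4 O.
Mg: 0.16351 × 1.93415 = 0.316 atoms per formula unit.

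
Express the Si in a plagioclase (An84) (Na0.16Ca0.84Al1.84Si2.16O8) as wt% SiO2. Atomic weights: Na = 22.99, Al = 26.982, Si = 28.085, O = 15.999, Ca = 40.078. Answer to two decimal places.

Formula mass = 275.646 g/mol.
2.16 Si → 2.1600 mol SiO2 per formula unit; M(SiO2) = 60.083, so SiO2 mass = 129.779 g.
129.779/275.646 × 100 = 47.08 wt%.

47.08 wt%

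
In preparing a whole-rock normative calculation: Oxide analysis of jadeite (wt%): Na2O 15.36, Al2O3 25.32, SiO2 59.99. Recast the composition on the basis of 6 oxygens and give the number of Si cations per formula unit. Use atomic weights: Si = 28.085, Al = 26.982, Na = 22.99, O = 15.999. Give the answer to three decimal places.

15.36 wt% Na2O ÷ 61.979 g/mol = 0.24783 mol, giving 0.49566 Na and 0.24783 O.
25.32 wt% Al2O3 ÷ 101.961 g/mol = 0.24833 mol, giving 0.49666 Al and 0.74499 O.
59.99 wt% SiO2 ÷ 60.083 g/mol = 0.99845 mol, giving 0.99845 Si and 1.99690 O.
Oxygen sums to 2.98972; scaling by 6/2.98972 = 2.00688 puts the formula on 6 O.
Si: 0.99845 × 2.00688 = 2.004 atoms per formula unit.

2.004 Si apfu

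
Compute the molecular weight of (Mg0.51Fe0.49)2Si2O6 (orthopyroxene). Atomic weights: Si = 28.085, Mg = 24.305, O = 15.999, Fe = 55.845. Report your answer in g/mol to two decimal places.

231.68 g/mol

Mg: 1.02 × 24.305 = 24.7911
Fe: 0.98 × 55.845 = 54.7281
Si: 2 × 28.085 = 56.1700
O: 6 × 15.999 = 95.9940
Summing the contributions gives the formula mass.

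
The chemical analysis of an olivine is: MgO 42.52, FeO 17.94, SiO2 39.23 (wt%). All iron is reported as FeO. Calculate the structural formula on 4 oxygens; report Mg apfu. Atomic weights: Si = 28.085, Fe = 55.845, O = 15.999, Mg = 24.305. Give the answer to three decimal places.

1.616 Mg apfu

MgO: 42.52/40.304 = 1.05498 mol → 1.05498 mol Mg, 1.05498 mol O.
FeO: 17.94/71.844 = 0.24971 mol → 0.24971 mol Fe, 0.24971 mol O.
SiO2: 39.23/60.083 = 0.65293 mol → 0.65293 mol Si, 1.30586 mol O.
Total oxygen = 2.61055 mol. Normalization factor = 4/2.61055 = 1.53224.
Mg per 4 O = 1.05498 × 1.53224 = 1.616.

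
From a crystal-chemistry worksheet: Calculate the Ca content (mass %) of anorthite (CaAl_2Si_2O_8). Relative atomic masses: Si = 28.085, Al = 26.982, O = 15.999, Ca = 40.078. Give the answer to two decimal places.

14.41 mass %

Molar mass of CaAl_2Si_2O_8: 1·40.078 + 2·26.982 + 2·28.085 + 8·15.999 = 278.204 g/mol.
Mass of Ca per formula unit: 1 × 40.078 = 40.078 g.
Weight fraction Ca = 40.078 / 278.204 = 0.1441.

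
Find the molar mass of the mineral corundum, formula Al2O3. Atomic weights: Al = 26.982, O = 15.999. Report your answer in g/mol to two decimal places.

101.96 g/mol

Al: 2 × 26.982 = 53.9640
O: 3 × 15.999 = 47.9970
Summing the contributions gives the formula mass.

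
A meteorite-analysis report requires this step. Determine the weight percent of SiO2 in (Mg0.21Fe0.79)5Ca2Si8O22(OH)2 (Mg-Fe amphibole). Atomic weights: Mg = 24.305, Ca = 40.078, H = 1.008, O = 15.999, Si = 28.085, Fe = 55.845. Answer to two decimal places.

51.30 wt%

Molar mass of (Mg0.21Fe0.79)5Ca2Si8O22(OH)2 = 1.05*24.305 + 3.95*55.845 + 2*40.078 + 8*28.085 + 24*15.999 + 2*1.008 = 936.936 g/mol.
Each formula unit contains 8 Si, equivalent to 8/1 = 8.0000 mol SiO2.
M(SiO2) = 1×28.085 + 2×15.999 = 60.083 g/mol.
Mass of SiO2 per formula unit = 8.0000 × 60.083 = 480.664 g.
SiO2 wt% = 480.664 / 936.936 × 100 = 51.30%.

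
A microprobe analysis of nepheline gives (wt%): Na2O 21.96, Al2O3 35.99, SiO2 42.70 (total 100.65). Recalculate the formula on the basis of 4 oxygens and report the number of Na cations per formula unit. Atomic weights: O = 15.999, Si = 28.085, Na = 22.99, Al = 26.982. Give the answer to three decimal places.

Na2O: 21.96/61.979 = 0.35431 mol → 0.70862 mol Na, 0.35431 mol O.
Al2O3: 35.99/101.961 = 0.35298 mol → 0.70596 mol Al, 1.05894 mol O.
SiO2: 42.70/60.083 = 0.71068 mol → 0.71068 mol Si, 1.42136 mol O.
Total oxygen = 2.83461 mol. Normalization factor = 4/2.83461 = 1.41113.
Na per 4 O = 0.70862 × 1.41113 = 1.000.

1.000 Na apfu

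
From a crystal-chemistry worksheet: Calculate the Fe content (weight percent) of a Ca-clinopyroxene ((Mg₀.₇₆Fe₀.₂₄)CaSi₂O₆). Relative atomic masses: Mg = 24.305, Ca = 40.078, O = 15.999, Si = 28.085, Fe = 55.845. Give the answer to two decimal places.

5.98 weight percent

M((Mg₀.₇₆Fe₀.₂₄)CaSi₂O₆) = 224.117 g/mol.
Fe contributes 0.24 × 55.845 = 13.403 g per mole.
13.403/224.117 = 0.0598 → 5.98%.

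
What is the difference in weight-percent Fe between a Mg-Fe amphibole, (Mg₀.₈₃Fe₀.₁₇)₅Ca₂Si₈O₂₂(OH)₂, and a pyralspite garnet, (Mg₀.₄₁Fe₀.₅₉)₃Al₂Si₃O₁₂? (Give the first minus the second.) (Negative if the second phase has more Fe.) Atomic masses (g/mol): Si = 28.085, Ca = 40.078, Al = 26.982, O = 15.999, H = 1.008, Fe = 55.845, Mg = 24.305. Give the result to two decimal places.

First mineral: 47.468 g Fe in 839.162 g formula = 5.66 wt% Fe.
Second mineral: 98.846 g Fe in 458.948 g formula = 21.54 wt% Fe.
5.66% − 21.54% gives a difference of -15.88 percentage points.

-15.88 percentage points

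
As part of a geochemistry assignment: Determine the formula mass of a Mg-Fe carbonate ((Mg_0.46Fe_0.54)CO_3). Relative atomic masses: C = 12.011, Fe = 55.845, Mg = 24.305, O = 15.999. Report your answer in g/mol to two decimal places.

101.34 g/mol

M = 0.46*24.305 + 0.54*55.845 + 1*12.011 + 3*15.999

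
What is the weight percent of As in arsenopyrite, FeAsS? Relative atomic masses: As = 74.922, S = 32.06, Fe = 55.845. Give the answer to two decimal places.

46.01 mass %

M(FeAsS) = 162.827 g/mol.
As contributes 1 × 74.922 = 74.922 g per mole.
74.922/162.827 = 0.4601 → 46.01%.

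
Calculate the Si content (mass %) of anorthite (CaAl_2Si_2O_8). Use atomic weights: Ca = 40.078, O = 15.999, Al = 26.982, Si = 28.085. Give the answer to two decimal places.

20.19 mass %

Molar mass of CaAl_2Si_2O_8: 1·40.078 + 2·26.982 + 2·28.085 + 8·15.999 = 278.204 g/mol.
Mass of Si per formula unit: 2 × 28.085 = 56.170 g.
Weight fraction Si = 56.170 / 278.204 = 0.2019.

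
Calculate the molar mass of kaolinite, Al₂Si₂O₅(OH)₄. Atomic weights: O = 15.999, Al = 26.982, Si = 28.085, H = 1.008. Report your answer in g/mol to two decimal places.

258.16 g/mol

M = 2×26.982 + 2×28.085 + 9×15.999 + 4×1.008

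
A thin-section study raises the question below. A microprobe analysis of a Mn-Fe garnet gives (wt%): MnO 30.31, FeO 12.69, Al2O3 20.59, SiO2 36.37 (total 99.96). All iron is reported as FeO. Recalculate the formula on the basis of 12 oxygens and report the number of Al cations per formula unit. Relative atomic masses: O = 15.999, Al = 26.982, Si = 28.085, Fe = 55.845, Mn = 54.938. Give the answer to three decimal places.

MnO: 30.31/70.937 = 0.42728 mol → 0.42728 mol Mn, 0.42728 mol O.
FeO: 12.69/71.844 = 0.17663 mol → 0.17663 mol Fe, 0.17663 mol O.
Al2O3: 20.59/101.961 = 0.20194 mol → 0.40388 mol Al, 0.60582 mol O.
SiO2: 36.37/60.083 = 0.60533 mol → 0.60533 mol Si, 1.21066 mol O.
Total oxygen = 2.42039 mol. Normalization factor = 12/2.42039 = 4.95788.
Al per 12 O = 0.40388 × 4.95788 = 2.002.

2.002 Al apfu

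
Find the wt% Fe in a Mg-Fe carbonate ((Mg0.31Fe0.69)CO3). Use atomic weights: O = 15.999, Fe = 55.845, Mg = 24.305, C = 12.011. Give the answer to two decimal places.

M((Mg0.31Fe0.69)CO3) = 106.076 g/mol.
Fe contributes 0.69 × 55.845 = 38.533 g per mole.
38.533/106.076 = 0.3633 → 36.33%.

36.33 weight percent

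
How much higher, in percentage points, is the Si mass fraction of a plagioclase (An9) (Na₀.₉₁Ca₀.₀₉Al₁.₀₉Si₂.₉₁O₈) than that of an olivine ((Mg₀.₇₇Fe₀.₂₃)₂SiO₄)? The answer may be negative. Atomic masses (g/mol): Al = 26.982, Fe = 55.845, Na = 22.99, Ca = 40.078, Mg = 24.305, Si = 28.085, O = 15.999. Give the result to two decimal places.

12.90 percentage points

First mineral: 81.727 g Si in 263.658 g formula = 31.00 wt% Si.
Second mineral: 28.085 g Si in 155.199 g formula = 18.10 wt% Si.
31.00% − 18.10% gives a difference of 12.90 percentage points.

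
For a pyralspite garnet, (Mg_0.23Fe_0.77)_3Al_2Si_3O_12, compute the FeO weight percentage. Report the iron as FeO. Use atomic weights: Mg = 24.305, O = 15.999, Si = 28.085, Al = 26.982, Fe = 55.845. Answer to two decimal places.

Formula mass = 475.979 g/mol.
2.31 Fe → 2.3100 mol FeO per formula unit; M(FeO) = 71.844, so FeO mass = 165.960 g.
165.960/475.979 × 100 = 34.87 wt%.

34.87 wt%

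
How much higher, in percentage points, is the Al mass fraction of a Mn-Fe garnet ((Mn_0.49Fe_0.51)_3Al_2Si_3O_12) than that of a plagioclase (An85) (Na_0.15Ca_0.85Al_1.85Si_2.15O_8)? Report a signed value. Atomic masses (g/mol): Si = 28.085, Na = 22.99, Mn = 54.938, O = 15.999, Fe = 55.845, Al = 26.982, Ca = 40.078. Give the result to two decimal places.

M((Mn_0.49Fe_0.51)_3Al_2Si_3O_12) = 496.409 g/mol, so wt% Al = 53.964/496.409 × 100 = 10.87%.
M(Na_0.15Ca_0.85Al_1.85Si_2.15O_8) = 275.806 g/mol, so wt% Al = 49.917/275.806 × 100 = 18.10%.
10.87 − 18.10 = -7.23 pp.

-7.23 percentage points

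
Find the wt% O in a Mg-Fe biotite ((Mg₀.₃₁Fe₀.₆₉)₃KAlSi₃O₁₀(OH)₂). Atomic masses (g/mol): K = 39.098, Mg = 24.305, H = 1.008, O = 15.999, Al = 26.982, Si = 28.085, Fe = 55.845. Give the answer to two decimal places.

39.79 wt%

Molar mass of (Mg₀.₃₁Fe₀.₆₉)₃KAlSi₃O₁₀(OH)₂: 0.93*24.305 + 2.07*55.845 + 1*39.098 + 1*26.982 + 3*28.085 + 12*15.999 + 2*1.008 = 482.542 g/mol.
Mass of O per formula unit: 12 × 15.999 = 191.988 g.
Weight fraction O = 191.988 / 482.542 = 0.3979.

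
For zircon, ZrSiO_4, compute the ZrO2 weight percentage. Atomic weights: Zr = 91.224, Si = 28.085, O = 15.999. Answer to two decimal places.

M(ZrSiO_4) = 183.305 g/mol; M(ZrO2) = 123.222 g/mol.
Moles ZrO2 per formula unit = 1 Zr ÷ 1 = 1.0000.
ZrO2 fraction = (1.0000 × 123.222) / 183.305 = 123.222/183.305 = 0.6722.

67.22 wt%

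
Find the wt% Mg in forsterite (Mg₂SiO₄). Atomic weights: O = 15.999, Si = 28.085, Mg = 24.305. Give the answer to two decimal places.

34.55 wt%

Molar mass of Mg₂SiO₄: 2·24.305 + 1·28.085 + 4·15.999 = 140.691 g/mol.
Mass of Mg per formula unit: 2 × 24.305 = 48.610 g.
Weight fraction Mg = 48.610 / 140.691 = 0.3455.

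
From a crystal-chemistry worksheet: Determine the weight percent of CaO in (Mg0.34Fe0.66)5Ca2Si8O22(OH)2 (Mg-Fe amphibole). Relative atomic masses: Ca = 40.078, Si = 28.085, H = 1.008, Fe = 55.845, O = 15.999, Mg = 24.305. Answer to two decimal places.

12.24 wt%

Molar mass of (Mg0.34Fe0.66)5Ca2Si8O22(OH)2 = 1.70·24.305 + 3.30·55.845 + 2·40.078 + 8·28.085 + 24·15.999 + 2·1.008 = 916.435 g/mol.
Each formula unit contains 2 Ca, equivalent to 2/1 = 2.0000 mol CaO.
M(CaO) = 1×40.078 + 1×15.999 = 56.077 g/mol.
Mass of CaO per formula unit = 2.0000 × 56.077 = 112.154 g.
CaO wt% = 112.154 / 916.435 × 100 = 12.24%.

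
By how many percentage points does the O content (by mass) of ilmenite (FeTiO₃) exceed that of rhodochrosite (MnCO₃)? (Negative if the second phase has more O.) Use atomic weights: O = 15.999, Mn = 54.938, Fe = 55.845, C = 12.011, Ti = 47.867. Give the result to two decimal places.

-10.12 percentage points

First mineral: 47.997 g O in 151.709 g formula = 31.64 wt% O.
Second mineral: 47.997 g O in 114.946 g formula = 41.76 wt% O.
31.64% − 41.76% gives a difference of -10.12 percentage points.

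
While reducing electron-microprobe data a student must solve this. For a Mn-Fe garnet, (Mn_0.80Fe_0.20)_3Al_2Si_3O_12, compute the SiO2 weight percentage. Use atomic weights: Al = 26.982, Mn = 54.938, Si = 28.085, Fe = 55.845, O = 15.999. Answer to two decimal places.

M((Mn_0.80Fe_0.20)_3Al_2Si_3O_12) = 495.565 g/mol; M(SiO2) = 60.083 g/mol.
Moles SiO2 per formula unit = 3 Si ÷ 1 = 3.0000.
SiO2 fraction = (3.0000 × 60.083) / 495.565 = 180.249/495.565 = 0.3637.

36.37 wt%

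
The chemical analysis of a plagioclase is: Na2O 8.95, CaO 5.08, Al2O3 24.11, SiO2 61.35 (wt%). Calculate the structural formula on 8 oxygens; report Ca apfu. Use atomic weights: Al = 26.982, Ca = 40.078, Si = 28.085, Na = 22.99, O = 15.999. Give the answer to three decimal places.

Na2O: 8.95/61.979 = 0.14440 mol → 0.28880 mol Na, 0.14440 mol O.
CaO: 5.08/56.077 = 0.09059 mol → 0.09059 mol Ca, 0.09059 mol O.
Al2O3: 24.11/101.961 = 0.23646 mol → 0.47292 mol Al, 0.70938 mol O.
SiO2: 61.35/60.083 = 1.02109 mol → 1.02109 mol Si, 2.04218 mol O.
Total oxygen = 2.98655 mol. Normalization factor = 8/2.98655 = 2.67868.
Ca per 8 O = 0.09059 × 2.67868 = 0.243.

0.243 Ca apfu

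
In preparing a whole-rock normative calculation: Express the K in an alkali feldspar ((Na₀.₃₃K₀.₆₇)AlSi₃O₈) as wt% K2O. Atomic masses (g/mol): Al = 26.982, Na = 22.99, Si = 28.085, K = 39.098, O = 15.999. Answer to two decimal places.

Molar mass of (Na₀.₃₃K₀.₆₇)AlSi₃O₈ = 0.33·22.99 + 0.67·39.098 + 1·26.982 + 3·28.085 + 8·15.999 = 273.011 g/mol.
Each formula unit contains 0.67 K, equivalent to 0.67/2 = 0.3350 mol K2O.
M(K2O) = 2×39.098 + 1×15.999 = 94.195 g/mol.
Mass of K2O per formula unit = 0.3350 × 94.195 = 31.555 g.
K2O wt% = 31.555 / 273.011 × 100 = 11.56%.

11.56 wt%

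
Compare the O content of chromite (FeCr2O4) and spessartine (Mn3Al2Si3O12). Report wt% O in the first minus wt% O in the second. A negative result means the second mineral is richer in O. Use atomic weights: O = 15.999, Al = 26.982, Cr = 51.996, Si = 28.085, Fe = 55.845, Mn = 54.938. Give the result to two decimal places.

O in FeCr2O4: molar mass 223.833 g/mol; 4×15.999 = 63.996 g → 28.59 wt%.
O in Mn3Al2Si3O12: molar mass 495.021 g/mol; 12×15.999 = 191.988 g → 38.78 wt%.
Difference = 28.59 − 38.78 = -10.19 percentage points.

-10.19 percentage points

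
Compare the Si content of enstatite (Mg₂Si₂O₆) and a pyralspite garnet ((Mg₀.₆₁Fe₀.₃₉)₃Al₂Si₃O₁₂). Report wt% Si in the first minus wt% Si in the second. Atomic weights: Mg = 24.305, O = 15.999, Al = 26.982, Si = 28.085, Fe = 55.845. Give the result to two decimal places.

8.83 percentage points

First mineral: 56.170 g Si in 200.774 g formula = 27.98 wt% Si.
Second mineral: 84.255 g Si in 440.024 g formula = 19.15 wt% Si.
27.98% − 19.15% gives a difference of 8.83 percentage points.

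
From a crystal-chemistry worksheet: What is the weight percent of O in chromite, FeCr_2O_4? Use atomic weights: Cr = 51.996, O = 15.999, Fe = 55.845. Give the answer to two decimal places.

28.59 wt%

M(FeCr_2O_4) = 223.833 g/mol.
O contributes 4 × 15.999 = 63.996 g per mole.
63.996/223.833 = 0.2859 → 28.59%.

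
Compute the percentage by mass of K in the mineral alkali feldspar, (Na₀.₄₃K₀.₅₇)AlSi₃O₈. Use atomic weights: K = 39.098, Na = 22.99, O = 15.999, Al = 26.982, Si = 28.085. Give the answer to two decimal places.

8.21 mass %

Formula mass = 0.43·22.99 + 0.57·39.098 + 1·26.982 + 3·28.085 + 8·15.999 = 271.401 g/mol, of which 22.286 g is K.
So K makes up 22.286/271.401 = 0.0821 of the mass, i.e. 8.21%.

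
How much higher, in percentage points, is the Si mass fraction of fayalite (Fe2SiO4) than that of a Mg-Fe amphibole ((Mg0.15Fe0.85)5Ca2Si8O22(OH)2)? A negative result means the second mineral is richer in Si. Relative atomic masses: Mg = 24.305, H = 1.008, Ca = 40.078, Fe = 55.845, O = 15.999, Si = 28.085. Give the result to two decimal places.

-9.96 percentage points

First mineral: 28.085 g Si in 203.771 g formula = 13.78 wt% Si.
Second mineral: 224.680 g Si in 946.398 g formula = 23.74 wt% Si.
13.78% − 23.74% gives a difference of -9.96 percentage points.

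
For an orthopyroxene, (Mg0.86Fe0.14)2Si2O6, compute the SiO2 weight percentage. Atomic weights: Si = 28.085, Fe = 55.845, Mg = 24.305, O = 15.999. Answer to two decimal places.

Molar mass of (Mg0.86Fe0.14)2Si2O6 = 1.72×24.305 + 0.28×55.845 + 2×28.085 + 6×15.999 = 209.605 g/mol.
Each formula unit contains 2 Si, equivalent to 2/1 = 2.0000 mol SiO2.
M(SiO2) = 1×28.085 + 2×15.999 = 60.083 g/mol.
Mass of SiO2 per formula unit = 2.0000 × 60.083 = 120.166 g.
SiO2 wt% = 120.166 / 209.605 × 100 = 57.33%.

57.33 wt%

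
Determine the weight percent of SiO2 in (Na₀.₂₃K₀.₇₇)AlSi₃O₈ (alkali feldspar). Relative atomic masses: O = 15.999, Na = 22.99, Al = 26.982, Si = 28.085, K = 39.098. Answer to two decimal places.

Molar mass of (Na₀.₂₃K₀.₇₇)AlSi₃O₈ = 0.23×22.99 + 0.77×39.098 + 1×26.982 + 3×28.085 + 8×15.999 = 274.622 g/mol.
Each formula unit contains 3 Si, equivalent to 3/1 = 3.0000 mol SiO2.
M(SiO2) = 1×28.085 + 2×15.999 = 60.083 g/mol.
Mass of SiO2 per formula unit = 3.0000 × 60.083 = 180.249 g.
SiO2 wt% = 180.249 / 274.622 × 100 = 65.64%.

65.64 wt%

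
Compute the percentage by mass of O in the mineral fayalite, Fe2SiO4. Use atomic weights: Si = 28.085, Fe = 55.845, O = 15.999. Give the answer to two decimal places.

Molar mass of Fe2SiO4: 2×55.845 + 1×28.085 + 4×15.999 = 203.771 g/mol.
Mass of O per formula unit: 4 × 15.999 = 63.996 g.
Weight fraction O = 63.996 / 203.771 = 0.3141.

31.41 weight percent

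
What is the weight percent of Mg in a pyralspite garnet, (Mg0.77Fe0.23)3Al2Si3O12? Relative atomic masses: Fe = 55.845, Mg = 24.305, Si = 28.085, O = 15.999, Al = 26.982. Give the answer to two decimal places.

13.21 wt%

Formula mass = 2.31×24.305 + 0.69×55.845 + 2×26.982 + 3×28.085 + 12×15.999 = 424.885 g/mol, of which 56.145 g is Mg.
So Mg makes up 56.145/424.885 = 0.1321 of the mass, i.e. 13.21%.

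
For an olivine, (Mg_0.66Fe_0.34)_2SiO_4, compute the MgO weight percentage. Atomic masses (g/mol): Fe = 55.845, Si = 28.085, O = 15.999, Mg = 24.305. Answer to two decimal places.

M((Mg_0.66Fe_0.34)_2SiO_4) = 162.138 g/mol; M(MgO) = 40.304 g/mol.
Moles MgO per formula unit = 1.32 Mg ÷ 1 = 1.3200.
MgO fraction = (1.3200 × 40.304) / 162.138 = 53.201/162.138 = 0.3281.

32.81 wt%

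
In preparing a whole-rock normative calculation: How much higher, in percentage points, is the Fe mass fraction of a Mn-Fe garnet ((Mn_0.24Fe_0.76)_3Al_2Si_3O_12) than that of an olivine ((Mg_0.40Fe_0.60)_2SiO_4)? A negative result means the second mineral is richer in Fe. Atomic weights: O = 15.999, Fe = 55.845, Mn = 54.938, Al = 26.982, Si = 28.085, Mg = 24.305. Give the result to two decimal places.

-11.92 percentage points

First mineral: 127.327 g Fe in 497.089 g formula = 25.61 wt% Fe.
Second mineral: 67.014 g Fe in 178.539 g formula = 37.53 wt% Fe.
25.61% − 37.53% gives a difference of -11.92 percentage points.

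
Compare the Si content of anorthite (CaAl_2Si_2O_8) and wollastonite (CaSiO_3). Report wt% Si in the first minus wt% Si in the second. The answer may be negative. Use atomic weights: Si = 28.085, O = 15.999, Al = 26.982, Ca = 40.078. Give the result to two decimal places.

Si in CaAl_2Si_2O_8: molar mass 278.204 g/mol; 2×28.085 = 56.170 g → 20.19 wt%.
Si in CaSiO_3: molar mass 116.160 g/mol; 1×28.085 = 28.085 g → 24.18 wt%.
Difference = 20.19 − 24.18 = -3.99 percentage points.

-3.99 percentage points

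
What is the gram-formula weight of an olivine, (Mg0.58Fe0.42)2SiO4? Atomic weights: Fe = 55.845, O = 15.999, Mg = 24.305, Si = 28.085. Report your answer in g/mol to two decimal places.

The formula mass is the sum 1.16(24.305) + 0.84(55.845) + 1(28.085) + 4(15.999).

167.18 g/mol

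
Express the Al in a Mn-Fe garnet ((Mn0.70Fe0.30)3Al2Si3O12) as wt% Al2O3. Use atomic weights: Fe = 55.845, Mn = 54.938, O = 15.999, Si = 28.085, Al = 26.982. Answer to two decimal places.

20.56 wt%

M((Mn0.70Fe0.30)3Al2Si3O12) = 495.837 g/mol; M(Al2O3) = 101.961 g/mol.
Moles Al2O3 per formula unit = 2 Al ÷ 2 = 1.0000.
Al2O3 fraction = (1.0000 × 101.961) / 495.837 = 101.961/495.837 = 0.2056.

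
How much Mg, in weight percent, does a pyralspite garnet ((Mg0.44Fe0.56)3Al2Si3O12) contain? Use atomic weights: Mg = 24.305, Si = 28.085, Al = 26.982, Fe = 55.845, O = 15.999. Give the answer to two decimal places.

M((Mg0.44Fe0.56)3Al2Si3O12) = 456.109 g/mol.
Mg contributes 1.32 × 24.305 = 32.083 g per mole.
32.083/456.109 = 0.0703 → 7.03%.

7.03 weight percent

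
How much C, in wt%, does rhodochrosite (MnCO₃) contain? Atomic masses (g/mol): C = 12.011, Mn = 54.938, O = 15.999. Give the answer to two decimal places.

10.45 wt%

Formula mass = 1*54.938 + 1*12.011 + 3*15.999 = 114.946 g/mol, of which 12.011 g is C.
So C makes up 12.011/114.946 = 0.1045 of the mass, i.e. 10.45%.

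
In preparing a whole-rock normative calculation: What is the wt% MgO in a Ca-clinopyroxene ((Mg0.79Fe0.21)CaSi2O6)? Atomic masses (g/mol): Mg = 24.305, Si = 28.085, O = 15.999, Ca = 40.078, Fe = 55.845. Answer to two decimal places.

Molar mass of (Mg0.79Fe0.21)CaSi2O6 = 0.79*24.305 + 0.21*55.845 + 1*40.078 + 2*28.085 + 6*15.999 = 223.170 g/mol.
Each formula unit contains 0.79 Mg, equivalent to 0.79/1 = 0.7900 mol MgO.
M(MgO) = 1×24.305 + 1×15.999 = 40.304 g/mol.
Mass of MgO per formula unit = 0.7900 × 40.304 = 31.840 g.
MgO wt% = 31.840 / 223.170 × 100 = 14.27%.

14.27 wt%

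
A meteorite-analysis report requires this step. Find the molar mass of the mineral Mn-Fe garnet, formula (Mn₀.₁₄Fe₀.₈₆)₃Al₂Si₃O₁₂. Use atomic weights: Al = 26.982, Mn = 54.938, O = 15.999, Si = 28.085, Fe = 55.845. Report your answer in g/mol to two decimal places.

497.36 g/mol

Mn: 0.42 × 54.938 = 23.0740
Fe: 2.58 × 55.845 = 144.0801
Al: 2 × 26.982 = 53.9640
Si: 3 × 28.085 = 84.2550
O: 12 × 15.999 = 191.9880
Summing the contributions gives the formula mass.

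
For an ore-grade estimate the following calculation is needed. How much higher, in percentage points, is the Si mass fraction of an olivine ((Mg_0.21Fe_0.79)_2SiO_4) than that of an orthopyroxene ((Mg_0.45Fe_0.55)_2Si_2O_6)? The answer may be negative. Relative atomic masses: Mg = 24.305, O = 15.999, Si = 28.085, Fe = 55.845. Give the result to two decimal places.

-9.11 percentage points

Si in (Mg_0.21Fe_0.79)_2SiO_4: molar mass 190.524 g/mol; 1×28.085 = 28.085 g → 14.74 wt%.
Si in (Mg_0.45Fe_0.55)_2Si_2O_6: molar mass 235.468 g/mol; 2×28.085 = 56.170 g → 23.85 wt%.
Difference = 14.74 − 23.85 = -9.11 percentage points.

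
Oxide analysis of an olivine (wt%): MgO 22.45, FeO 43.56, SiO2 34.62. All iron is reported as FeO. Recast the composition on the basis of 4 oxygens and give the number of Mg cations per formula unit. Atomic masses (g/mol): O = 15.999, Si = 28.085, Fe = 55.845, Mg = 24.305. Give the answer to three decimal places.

0.962 Mg apfu

MgO (M=40.304): mol = 0.55702; Mg = 0.55702, O = 0.55702.
FeO (M=71.844): mol = 0.60631; Fe = 0.60631, O = 0.60631.
SiO2 (M=60.083): mol = 0.57620; Si = 0.57620, O = 1.15240.
ΣO = 2.31573; factor = 4/ΣO = 1.72732.
Mg apfu = 0.55702 × 1.72732 = 0.962.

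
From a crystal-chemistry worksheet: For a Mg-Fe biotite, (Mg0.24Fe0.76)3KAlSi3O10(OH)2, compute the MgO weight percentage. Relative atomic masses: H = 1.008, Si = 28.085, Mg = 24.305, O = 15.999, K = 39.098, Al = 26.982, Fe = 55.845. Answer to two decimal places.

5.93 wt%

Formula mass = 489.165 g/mol.
0.72 Mg → 0.7200 mol MgO per formula unit; M(MgO) = 40.304, so MgO mass = 29.019 g.
29.019/489.165 × 100 = 5.93 wt%.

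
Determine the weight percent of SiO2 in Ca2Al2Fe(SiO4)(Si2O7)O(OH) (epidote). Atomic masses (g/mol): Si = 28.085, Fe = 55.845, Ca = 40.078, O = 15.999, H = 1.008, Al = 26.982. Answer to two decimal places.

37.30 wt%

Formula mass = 483.215 g/mol.
3 Si → 3.0000 mol SiO2 per formula unit; M(SiO2) = 60.083, so SiO2 mass = 180.249 g.
180.249/483.215 × 100 = 37.30 wt%.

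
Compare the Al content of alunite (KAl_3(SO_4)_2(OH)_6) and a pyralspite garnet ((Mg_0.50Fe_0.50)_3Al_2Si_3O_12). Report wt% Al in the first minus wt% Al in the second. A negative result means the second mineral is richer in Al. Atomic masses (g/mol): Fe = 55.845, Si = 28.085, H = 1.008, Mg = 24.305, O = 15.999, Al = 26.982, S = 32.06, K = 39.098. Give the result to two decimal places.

Al in KAl_3(SO_4)_2(OH)_6: molar mass 414.198 g/mol; 3×26.982 = 80.946 g → 19.54 wt%.
Al in (Mg_0.50Fe_0.50)_3Al_2Si_3O_12: molar mass 450.432 g/mol; 2×26.982 = 53.964 g → 11.98 wt%.
Difference = 19.54 − 11.98 = 7.56 percentage points.

7.56 percentage points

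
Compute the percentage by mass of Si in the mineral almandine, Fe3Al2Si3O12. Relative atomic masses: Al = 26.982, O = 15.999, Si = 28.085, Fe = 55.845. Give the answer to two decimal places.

Formula mass = 3*55.845 + 2*26.982 + 3*28.085 + 12*15.999 = 497.742 g/mol, of which 84.255 g is Si.
So Si makes up 84.255/497.742 = 0.1693 of the mass, i.e. 16.93%.

16.93 mass %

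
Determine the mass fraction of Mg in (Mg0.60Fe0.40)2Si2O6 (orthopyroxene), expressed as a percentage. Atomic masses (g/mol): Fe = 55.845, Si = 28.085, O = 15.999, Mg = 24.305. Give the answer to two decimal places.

Molar mass of (Mg0.60Fe0.40)2Si2O6: 1.20*24.305 + 0.80*55.845 + 2*28.085 + 6*15.999 = 226.006 g/mol.
Mass of Mg per formula unit: 1.20 × 24.305 = 29.166 g.
Weight fraction Mg = 29.166 / 226.006 = 0.1290.

12.90 mass %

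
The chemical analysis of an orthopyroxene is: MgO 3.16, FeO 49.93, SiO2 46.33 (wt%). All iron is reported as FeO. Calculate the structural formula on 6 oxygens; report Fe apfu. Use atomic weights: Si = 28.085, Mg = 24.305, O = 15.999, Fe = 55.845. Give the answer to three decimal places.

1.801 Fe apfu

MgO: 3.16/40.304 = 0.07840 mol → 0.07840 mol Mg, 0.07840 mol O.
FeO: 49.93/71.844 = 0.69498 mol → 0.69498 mol Fe, 0.69498 mol O.
SiO2: 46.33/60.083 = 0.77110 mol → 0.77110 mol Si, 1.54220 mol O.
Total oxygen = 2.31558 mol. Normalization factor = 6/2.31558 = 2.59114.
Fe per 6 O = 0.69498 × 2.59114 = 1.801.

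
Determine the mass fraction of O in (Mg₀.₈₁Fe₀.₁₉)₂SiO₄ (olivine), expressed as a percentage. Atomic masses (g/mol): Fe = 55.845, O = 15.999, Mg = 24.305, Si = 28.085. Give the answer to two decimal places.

41.92 weight percent

Molar mass of (Mg₀.₈₁Fe₀.₁₉)₂SiO₄: 1.62*24.305 + 0.38*55.845 + 1*28.085 + 4*15.999 = 152.676 g/mol.
Mass of O per formula unit: 4 × 15.999 = 63.996 g.
Weight fraction O = 63.996 / 152.676 = 0.4192.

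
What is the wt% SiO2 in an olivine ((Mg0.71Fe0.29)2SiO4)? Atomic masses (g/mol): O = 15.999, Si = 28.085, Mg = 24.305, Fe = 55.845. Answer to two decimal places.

M((Mg0.71Fe0.29)2SiO4) = 158.984 g/mol; M(SiO2) = 60.083 g/mol.
Moles SiO2 per formula unit = 1 Si ÷ 1 = 1.0000.
SiO2 fraction = (1.0000 × 60.083) / 158.984 = 60.083/158.984 = 0.3779.

37.79 wt%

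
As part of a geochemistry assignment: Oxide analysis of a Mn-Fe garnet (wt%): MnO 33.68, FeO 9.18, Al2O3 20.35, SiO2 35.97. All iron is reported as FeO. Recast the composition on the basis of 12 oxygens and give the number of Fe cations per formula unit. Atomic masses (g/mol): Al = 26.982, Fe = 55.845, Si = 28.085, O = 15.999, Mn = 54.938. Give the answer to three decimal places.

0.639 Fe apfu

MnO: 33.68/70.937 = 0.47479 mol → 0.47479 mol Mn, 0.47479 mol O.
FeO: 9.18/71.844 = 0.12778 mol → 0.12778 mol Fe, 0.12778 mol O.
Al2O3: 20.35/101.961 = 0.19959 mol → 0.39918 mol Al, 0.59877 mol O.
SiO2: 35.97/60.083 = 0.59867 mol → 0.59867 mol Si, 1.19734 mol O.
Total oxygen = 2.39868 mol. Normalization factor = 12/2.39868 = 5.00275.
Fe per 12 O = 0.12778 × 5.00275 = 0.639.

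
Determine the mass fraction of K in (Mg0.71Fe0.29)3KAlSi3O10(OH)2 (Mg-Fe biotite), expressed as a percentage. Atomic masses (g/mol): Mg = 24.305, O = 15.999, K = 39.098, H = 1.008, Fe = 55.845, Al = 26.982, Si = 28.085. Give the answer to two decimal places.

M((Mg0.71Fe0.29)3KAlSi3O10(OH)2) = 444.694 g/mol.
K contributes 1 × 39.098 = 39.098 g per mole.
39.098/444.694 = 0.0879 → 8.79%.

8.79 mass %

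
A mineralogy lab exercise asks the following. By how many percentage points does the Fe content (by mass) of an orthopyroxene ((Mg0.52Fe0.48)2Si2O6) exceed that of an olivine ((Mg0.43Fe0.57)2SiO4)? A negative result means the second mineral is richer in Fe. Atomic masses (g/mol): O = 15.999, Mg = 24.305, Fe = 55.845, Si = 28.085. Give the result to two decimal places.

First mineral: 53.611 g Fe in 231.052 g formula = 23.20 wt% Fe.
Second mineral: 63.663 g Fe in 176.647 g formula = 36.04 wt% Fe.
23.20% − 36.04% gives a difference of -12.84 percentage points.

-12.84 percentage points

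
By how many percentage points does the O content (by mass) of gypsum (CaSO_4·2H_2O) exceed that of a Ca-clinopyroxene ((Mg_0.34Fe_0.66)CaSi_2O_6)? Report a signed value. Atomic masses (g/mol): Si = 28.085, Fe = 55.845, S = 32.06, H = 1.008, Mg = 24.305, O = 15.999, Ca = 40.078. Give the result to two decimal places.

15.32 percentage points

M(CaSO_4·2H_2O) = 172.164 g/mol, so wt% O = 95.994/172.164 × 100 = 55.76%.
M((Mg_0.34Fe_0.66)CaSi_2O_6) = 237.363 g/mol, so wt% O = 95.994/237.363 × 100 = 40.44%.
55.76 − 40.44 = 15.32 pp.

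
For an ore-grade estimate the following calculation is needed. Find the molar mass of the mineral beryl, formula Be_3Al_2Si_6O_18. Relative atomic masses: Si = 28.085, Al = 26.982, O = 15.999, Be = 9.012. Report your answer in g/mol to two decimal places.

537.49 g/mol

M = 3×9.012 + 2×26.982 + 6×28.085 + 18×15.999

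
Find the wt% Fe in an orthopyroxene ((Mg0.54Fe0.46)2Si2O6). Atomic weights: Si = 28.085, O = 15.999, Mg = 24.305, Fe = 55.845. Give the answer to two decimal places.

M((Mg0.54Fe0.46)2Si2O6) = 229.791 g/mol.
Fe contributes 0.92 × 55.845 = 51.377 g per mole.
51.377/229.791 = 0.2236 → 22.36%.

22.36 wt%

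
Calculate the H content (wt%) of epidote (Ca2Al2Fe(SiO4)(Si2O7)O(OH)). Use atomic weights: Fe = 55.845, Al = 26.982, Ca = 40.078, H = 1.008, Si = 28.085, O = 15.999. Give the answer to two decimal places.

Molar mass of Ca2Al2Fe(SiO4)(Si2O7)O(OH): 2×40.078 + 2×26.982 + 1×55.845 + 3×28.085 + 13×15.999 + 1×1.008 = 483.215 g/mol.
Mass of H per formula unit: 1 × 1.008 = 1.008 g.
Weight fraction H = 1.008 / 483.215 = 0.0021.

0.21 wt%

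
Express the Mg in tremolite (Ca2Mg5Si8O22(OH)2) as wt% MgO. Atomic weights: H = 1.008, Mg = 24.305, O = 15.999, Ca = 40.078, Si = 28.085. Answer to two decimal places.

Molar mass of Ca2Mg5Si8O22(OH)2 = 2·40.078 + 5·24.305 + 8·28.085 + 24·15.999 + 2·1.008 = 812.353 g/mol.
Each formula unit contains 5 Mg, equivalent to 5/1 = 5.0000 mol MgO.
M(MgO) = 1×24.305 + 1×15.999 = 40.304 g/mol.
Mass of MgO per formula unit = 5.0000 × 40.304 = 201.520 g.
MgO wt% = 201.520 / 812.353 × 100 = 24.81%.

24.81 wt%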